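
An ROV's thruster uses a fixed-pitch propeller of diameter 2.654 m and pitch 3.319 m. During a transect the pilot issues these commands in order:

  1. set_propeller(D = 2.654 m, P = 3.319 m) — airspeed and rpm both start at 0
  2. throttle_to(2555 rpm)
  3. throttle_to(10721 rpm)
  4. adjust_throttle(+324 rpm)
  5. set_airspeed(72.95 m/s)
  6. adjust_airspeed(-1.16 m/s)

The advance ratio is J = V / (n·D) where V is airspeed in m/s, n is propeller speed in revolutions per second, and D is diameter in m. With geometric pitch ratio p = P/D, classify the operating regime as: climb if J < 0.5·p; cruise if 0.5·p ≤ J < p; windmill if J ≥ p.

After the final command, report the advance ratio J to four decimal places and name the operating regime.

J = 0.1469, regime = climb

set_propeller: D = 2.654 m, P = 3.319 m (p = P/D = 1.250565); state ← (V=0, rpm=0)
throttle_to(2555): rpm ← 2555
throttle_to(10721): rpm ← 10721
adjust_throttle(+324): rpm ← 10721 +324 = 11045
set_airspeed(72.95): V ← 72.95 m/s
adjust_airspeed(-1.16): V ← 72.95 -1.16 = 71.79 m/s
final state: V = 71.79 m/s, rpm = 11045 → n = rpm/60 = 184.083333 rev/s
J = V / (n·D) = 71.79 / (184.083333 × 2.654) = 0.146943
regime bands: climb J<0.6253 | cruise [0.6253, 1.2506) | windmill J≥1.2506
J = 0.1469 → climb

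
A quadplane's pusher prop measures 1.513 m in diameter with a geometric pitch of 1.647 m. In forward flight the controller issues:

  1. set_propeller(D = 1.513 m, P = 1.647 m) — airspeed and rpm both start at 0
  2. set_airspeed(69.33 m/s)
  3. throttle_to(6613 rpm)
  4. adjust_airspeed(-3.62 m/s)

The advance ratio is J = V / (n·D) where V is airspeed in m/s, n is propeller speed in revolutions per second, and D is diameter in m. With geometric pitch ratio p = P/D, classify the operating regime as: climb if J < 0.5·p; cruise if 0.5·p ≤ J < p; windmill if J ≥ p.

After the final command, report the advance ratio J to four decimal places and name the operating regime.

set_propeller: D = 1.513 m, P = 1.647 m (p = P/D = 1.088566); state ← (V=0, rpm=0)
set_airspeed(69.33): V ← 69.33 m/s
throttle_to(6613): rpm ← 6613
adjust_airspeed(-3.62): V ← 69.33 -3.62 = 65.71 m/s
final state: V = 65.71 m/s, rpm = 6613 → n = rpm/60 = 110.216667 rev/s
J = V / (n·D) = 65.71 / (110.216667 × 1.513) = 0.394044
regime bands: climb J<0.5443 | cruise [0.5443, 1.0886) | windmill J≥1.0886
J = 0.3940 → climb

J = 0.3940, regime = climb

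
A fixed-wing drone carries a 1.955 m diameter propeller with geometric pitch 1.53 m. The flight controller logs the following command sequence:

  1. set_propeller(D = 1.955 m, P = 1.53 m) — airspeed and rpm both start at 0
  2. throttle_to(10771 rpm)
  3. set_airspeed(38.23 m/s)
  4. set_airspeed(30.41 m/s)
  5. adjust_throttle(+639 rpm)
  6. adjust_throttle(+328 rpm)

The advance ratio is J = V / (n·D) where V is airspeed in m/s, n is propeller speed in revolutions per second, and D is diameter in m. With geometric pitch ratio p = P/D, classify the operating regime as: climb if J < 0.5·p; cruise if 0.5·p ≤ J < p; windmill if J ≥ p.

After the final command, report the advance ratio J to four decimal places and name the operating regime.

set_propeller: D = 1.955 m, P = 1.53 m (p = P/D = 0.782609); state ← (V=0, rpm=0)
throttle_to(10771): rpm ← 10771
set_airspeed(38.23): V ← 38.23 m/s
set_airspeed(30.41): V ← 30.41 m/s
adjust_throttle(+639): rpm ← 10771 +639 = 11410
adjust_throttle(+328): rpm ← 11410 +328 = 11738
final state: V = 30.41 m/s, rpm = 11738 → n = rpm/60 = 195.633333 rev/s
J = V / (n·D) = 30.41 / (195.633333 × 1.955) = 0.079511
regime bands: climb J<0.3913 | cruise [0.3913, 0.7826) | windmill J≥0.7826
J = 0.0795 → climb

J = 0.0795, regime = climb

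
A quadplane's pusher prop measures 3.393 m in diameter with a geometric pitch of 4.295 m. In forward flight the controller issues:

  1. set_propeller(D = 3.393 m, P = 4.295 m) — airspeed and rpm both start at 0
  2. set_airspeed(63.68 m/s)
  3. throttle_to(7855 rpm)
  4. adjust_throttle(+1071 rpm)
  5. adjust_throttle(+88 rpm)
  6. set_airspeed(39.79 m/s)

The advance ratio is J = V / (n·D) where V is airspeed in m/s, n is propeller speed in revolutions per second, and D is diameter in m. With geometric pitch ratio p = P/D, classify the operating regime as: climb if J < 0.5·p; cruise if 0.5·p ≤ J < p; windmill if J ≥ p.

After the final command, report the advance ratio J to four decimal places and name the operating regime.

set_propeller: D = 3.393 m, P = 4.295 m (p = P/D = 1.265841); state ← (V=0, rpm=0)
set_airspeed(63.68): V ← 63.68 m/s
throttle_to(7855): rpm ← 7855
adjust_throttle(+1071): rpm ← 7855 +1071 = 8926
adjust_throttle(+88): rpm ← 8926 +88 = 9014
set_airspeed(39.79): V ← 39.79 m/s
final state: V = 39.79 m/s, rpm = 9014 → n = rpm/60 = 150.233333 rev/s
J = V / (n·D) = 39.79 / (150.233333 × 3.393) = 0.078059
regime bands: climb J<0.6329 | cruise [0.6329, 1.2658) | windmill J≥1.2658
J = 0.0781 → climb

J = 0.0781, regime = climb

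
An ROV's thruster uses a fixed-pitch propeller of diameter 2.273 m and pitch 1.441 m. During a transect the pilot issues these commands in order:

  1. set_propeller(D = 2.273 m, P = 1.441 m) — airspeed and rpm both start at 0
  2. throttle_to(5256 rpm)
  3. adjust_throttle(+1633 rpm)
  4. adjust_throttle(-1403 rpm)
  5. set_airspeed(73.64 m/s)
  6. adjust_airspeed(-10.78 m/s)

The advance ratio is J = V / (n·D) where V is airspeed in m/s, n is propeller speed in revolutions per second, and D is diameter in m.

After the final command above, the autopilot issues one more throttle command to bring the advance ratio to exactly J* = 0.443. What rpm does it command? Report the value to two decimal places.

rpm = 3745.61

set_propeller: D = 2.273 m, P = 1.441 m (p = P/D = 0.633964); state ← (V=0, rpm=0)
throttle_to(5256): rpm ← 5256
adjust_throttle(+1633): rpm ← 5256 +1633 = 6889
adjust_throttle(-1403): rpm ← 6889 -1403 = 5486
set_airspeed(73.64): V ← 73.64 m/s
adjust_airspeed(-10.78): V ← 73.64 -10.78 = 62.86 m/s
final state: V = 62.86 m/s, rpm = 5486 → n = rpm/60 = 91.433333 rev/s
target J* = 0.443; solve J* = V/(n·D) for n: n = V/(J*·D) = 62.86/(0.443 × 2.273) = 62.426820 rev/s
rpm = 60·n = 3745.609218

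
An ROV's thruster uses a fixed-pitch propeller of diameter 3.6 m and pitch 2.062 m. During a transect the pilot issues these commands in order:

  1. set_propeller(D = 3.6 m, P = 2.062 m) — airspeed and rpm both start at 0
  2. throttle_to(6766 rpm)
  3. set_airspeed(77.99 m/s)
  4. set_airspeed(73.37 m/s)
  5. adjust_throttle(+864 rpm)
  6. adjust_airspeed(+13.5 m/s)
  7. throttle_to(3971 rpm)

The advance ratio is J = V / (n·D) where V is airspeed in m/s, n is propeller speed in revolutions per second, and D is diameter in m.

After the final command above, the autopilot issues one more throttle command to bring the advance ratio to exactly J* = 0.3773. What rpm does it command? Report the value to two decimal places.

set_propeller: D = 3.6 m, P = 2.062 m (p = P/D = 0.572778); state ← (V=0, rpm=0)
throttle_to(6766): rpm ← 6766
set_airspeed(77.99): V ← 77.99 m/s
set_airspeed(73.37): V ← 73.37 m/s
adjust_throttle(+864): rpm ← 6766 +864 = 7630
adjust_airspeed(+13.5): V ← 73.37 +13.5 = 86.87 m/s
throttle_to(3971): rpm ← 3971
final state: V = 86.87 m/s, rpm = 3971 → n = rpm/60 = 66.183333 rev/s
target J* = 0.3773; solve J* = V/(n·D) for n: n = V/(J*·D) = 86.87/(0.3773 × 3.6) = 63.955885 rev/s
rpm = 60·n = 3837.353123

rpm = 3837.35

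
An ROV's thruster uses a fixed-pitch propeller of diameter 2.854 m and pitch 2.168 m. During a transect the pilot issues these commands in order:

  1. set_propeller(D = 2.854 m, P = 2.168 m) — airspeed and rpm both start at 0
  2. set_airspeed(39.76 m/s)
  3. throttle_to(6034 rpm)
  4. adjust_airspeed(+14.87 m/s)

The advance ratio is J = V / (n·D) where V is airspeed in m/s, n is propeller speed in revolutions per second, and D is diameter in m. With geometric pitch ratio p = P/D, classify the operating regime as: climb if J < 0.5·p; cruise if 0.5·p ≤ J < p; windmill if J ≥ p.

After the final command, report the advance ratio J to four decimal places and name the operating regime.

set_propeller: D = 2.854 m, P = 2.168 m (p = P/D = 0.759636); state ← (V=0, rpm=0)
set_airspeed(39.76): V ← 39.76 m/s
throttle_to(6034): rpm ← 6034
adjust_airspeed(+14.87): V ← 39.76 +14.87 = 54.63 m/s
final state: V = 54.63 m/s, rpm = 6034 → n = rpm/60 = 100.566667 rev/s
J = V / (n·D) = 54.63 / (100.566667 × 2.854) = 0.190337
regime bands: climb J<0.3798 | cruise [0.3798, 0.7596) | windmill J≥0.7596
J = 0.1903 → climb

J = 0.1903, regime = climb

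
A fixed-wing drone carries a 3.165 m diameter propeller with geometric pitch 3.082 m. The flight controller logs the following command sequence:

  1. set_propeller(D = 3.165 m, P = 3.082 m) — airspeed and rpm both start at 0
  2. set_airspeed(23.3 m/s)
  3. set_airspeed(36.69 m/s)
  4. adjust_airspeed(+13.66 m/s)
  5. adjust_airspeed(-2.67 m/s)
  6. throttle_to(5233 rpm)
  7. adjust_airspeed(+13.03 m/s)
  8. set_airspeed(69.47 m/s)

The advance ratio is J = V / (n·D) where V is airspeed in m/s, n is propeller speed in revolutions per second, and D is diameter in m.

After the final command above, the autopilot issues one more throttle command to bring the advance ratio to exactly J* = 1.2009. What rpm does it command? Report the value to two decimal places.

set_propeller: D = 3.165 m, P = 3.082 m (p = P/D = 0.973776); state ← (V=0, rpm=0)
set_airspeed(23.3): V ← 23.3 m/s
set_airspeed(36.69): V ← 36.69 m/s
adjust_airspeed(+13.66): V ← 36.69 +13.66 = 50.35 m/s
adjust_airspeed(-2.67): V ← 50.35 -2.67 = 47.68 m/s
throttle_to(5233): rpm ← 5233
adjust_airspeed(+13.03): V ← 47.68 +13.03 = 60.71 m/s
set_airspeed(69.47): V ← 69.47 m/s
final state: V = 69.47 m/s, rpm = 5233 → n = rpm/60 = 87.216667 rev/s
target J* = 1.2009; solve J* = V/(n·D) for n: n = V/(J*·D) = 69.47/(1.2009 × 3.165) = 18.277498 rev/s
rpm = 60·n = 1096.649866

rpm = 1096.65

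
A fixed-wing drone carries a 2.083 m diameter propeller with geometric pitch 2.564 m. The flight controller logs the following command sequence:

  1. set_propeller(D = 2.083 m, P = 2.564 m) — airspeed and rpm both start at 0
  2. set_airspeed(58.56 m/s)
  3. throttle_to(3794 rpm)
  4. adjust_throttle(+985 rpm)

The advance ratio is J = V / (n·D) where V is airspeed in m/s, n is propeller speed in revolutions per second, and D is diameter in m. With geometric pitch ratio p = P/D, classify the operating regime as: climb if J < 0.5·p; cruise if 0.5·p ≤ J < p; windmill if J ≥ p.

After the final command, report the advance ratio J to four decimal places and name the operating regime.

J = 0.3530, regime = climb

set_propeller: D = 2.083 m, P = 2.564 m (p = P/D = 1.230917); state ← (V=0, rpm=0)
set_airspeed(58.56): V ← 58.56 m/s
throttle_to(3794): rpm ← 3794
adjust_throttle(+985): rpm ← 3794 +985 = 4779
final state: V = 58.56 m/s, rpm = 4779 → n = rpm/60 = 79.650000 rev/s
J = V / (n·D) = 58.56 / (79.650000 × 2.083) = 0.352960
regime bands: climb J<0.6155 | cruise [0.6155, 1.2309) | windmill J≥1.2309
J = 0.3530 → climb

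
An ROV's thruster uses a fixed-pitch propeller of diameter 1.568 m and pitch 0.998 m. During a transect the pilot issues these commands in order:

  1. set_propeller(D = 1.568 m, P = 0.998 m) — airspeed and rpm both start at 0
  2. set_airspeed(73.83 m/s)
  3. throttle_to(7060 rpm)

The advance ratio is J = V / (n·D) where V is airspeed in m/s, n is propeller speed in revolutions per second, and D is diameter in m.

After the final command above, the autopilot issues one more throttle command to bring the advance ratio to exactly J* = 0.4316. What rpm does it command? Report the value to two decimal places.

rpm = 6545.71

set_propeller: D = 1.568 m, P = 0.998 m (p = P/D = 0.636480); state ← (V=0, rpm=0)
set_airspeed(73.83): V ← 73.83 m/s
throttle_to(7060): rpm ← 7060
final state: V = 73.83 m/s, rpm = 7060 → n = rpm/60 = 117.666667 rev/s
target J* = 0.4316; solve J* = V/(n·D) for n: n = V/(J*·D) = 73.83/(0.4316 × 1.568) = 109.095132 rev/s
rpm = 60·n = 6545.707950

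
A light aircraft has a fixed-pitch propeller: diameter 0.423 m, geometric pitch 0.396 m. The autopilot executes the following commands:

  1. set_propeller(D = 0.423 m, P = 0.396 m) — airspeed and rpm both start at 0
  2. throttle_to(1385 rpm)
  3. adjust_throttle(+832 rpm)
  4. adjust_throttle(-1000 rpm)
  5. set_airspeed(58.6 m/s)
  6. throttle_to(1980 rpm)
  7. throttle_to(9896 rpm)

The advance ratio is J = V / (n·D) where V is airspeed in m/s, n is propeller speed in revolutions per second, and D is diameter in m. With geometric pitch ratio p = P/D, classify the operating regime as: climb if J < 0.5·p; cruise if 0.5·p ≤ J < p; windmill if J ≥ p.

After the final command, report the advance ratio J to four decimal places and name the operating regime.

set_propeller: D = 0.423 m, P = 0.396 m (p = P/D = 0.936170); state ← (V=0, rpm=0)
throttle_to(1385): rpm ← 1385
adjust_throttle(+832): rpm ← 1385 +832 = 2217
adjust_throttle(-1000): rpm ← 2217 -1000 = 1217
set_airspeed(58.6): V ← 58.6 m/s
throttle_to(1980): rpm ← 1980
throttle_to(9896): rpm ← 9896
final state: V = 58.6 m/s, rpm = 9896 → n = rpm/60 = 164.933333 rev/s
J = V / (n·D) = 58.6 / (164.933333 × 0.423) = 0.839941
regime bands: climb J<0.4681 | cruise [0.4681, 0.9362) | windmill J≥0.9362
J = 0.8399 → cruise

J = 0.8399, regime = cruise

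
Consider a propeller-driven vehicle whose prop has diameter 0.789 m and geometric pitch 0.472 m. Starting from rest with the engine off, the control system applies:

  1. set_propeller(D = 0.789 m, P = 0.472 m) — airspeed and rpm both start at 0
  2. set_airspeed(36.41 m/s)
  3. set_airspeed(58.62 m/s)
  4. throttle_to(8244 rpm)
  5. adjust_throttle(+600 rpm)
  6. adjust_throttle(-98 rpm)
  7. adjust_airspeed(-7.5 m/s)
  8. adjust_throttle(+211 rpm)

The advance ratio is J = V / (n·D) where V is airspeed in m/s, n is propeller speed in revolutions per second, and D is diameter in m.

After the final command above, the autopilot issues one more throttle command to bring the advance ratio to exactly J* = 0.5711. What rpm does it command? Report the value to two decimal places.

rpm = 6806.96

set_propeller: D = 0.789 m, P = 0.472 m (p = P/D = 0.598226); state ← (V=0, rpm=0)
set_airspeed(36.41): V ← 36.41 m/s
set_airspeed(58.62): V ← 58.62 m/s
throttle_to(8244): rpm ← 8244
adjust_throttle(+600): rpm ← 8244 +600 = 8844
adjust_throttle(-98): rpm ← 8844 -98 = 8746
adjust_airspeed(-7.5): V ← 58.62 -7.5 = 51.12 m/s
adjust_throttle(+211): rpm ← 8746 +211 = 8957
final state: V = 51.12 m/s, rpm = 8957 → n = rpm/60 = 149.283333 rev/s
target J* = 0.5711; solve J* = V/(n·D) for n: n = V/(J*·D) = 51.12/(0.5711 × 0.789) = 113.449264 rev/s
rpm = 60·n = 6806.955825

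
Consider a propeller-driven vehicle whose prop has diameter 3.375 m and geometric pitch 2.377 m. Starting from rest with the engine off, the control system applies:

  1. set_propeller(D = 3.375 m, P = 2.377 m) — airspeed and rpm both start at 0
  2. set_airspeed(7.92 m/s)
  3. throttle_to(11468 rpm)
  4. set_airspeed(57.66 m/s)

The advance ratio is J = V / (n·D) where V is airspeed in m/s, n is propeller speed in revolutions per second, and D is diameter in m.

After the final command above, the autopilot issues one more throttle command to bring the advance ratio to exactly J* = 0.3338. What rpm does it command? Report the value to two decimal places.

rpm = 3070.90

set_propeller: D = 3.375 m, P = 2.377 m (p = P/D = 0.704296); state ← (V=0, rpm=0)
set_airspeed(7.92): V ← 7.92 m/s
throttle_to(11468): rpm ← 11468
set_airspeed(57.66): V ← 57.66 m/s
final state: V = 57.66 m/s, rpm = 11468 → n = rpm/60 = 191.133333 rev/s
target J* = 0.3338; solve J* = V/(n·D) for n: n = V/(J*·D) = 57.66/(0.3338 × 3.375) = 51.181679 rev/s
rpm = 60·n = 3070.900739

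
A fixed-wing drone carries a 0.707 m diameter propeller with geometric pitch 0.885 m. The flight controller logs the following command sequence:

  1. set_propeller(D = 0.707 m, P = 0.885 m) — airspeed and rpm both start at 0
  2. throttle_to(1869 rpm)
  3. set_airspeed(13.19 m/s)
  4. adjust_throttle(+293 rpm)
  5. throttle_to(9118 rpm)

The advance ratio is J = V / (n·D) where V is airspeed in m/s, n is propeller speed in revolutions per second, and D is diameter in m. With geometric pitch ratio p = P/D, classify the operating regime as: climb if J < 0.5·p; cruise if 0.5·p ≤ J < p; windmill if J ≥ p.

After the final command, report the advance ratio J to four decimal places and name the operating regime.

set_propeller: D = 0.707 m, P = 0.885 m (p = P/D = 1.251768); state ← (V=0, rpm=0)
throttle_to(1869): rpm ← 1869
set_airspeed(13.19): V ← 13.19 m/s
adjust_throttle(+293): rpm ← 1869 +293 = 2162
throttle_to(9118): rpm ← 9118
final state: V = 13.19 m/s, rpm = 9118 → n = rpm/60 = 151.966667 rev/s
J = V / (n·D) = 13.19 / (151.966667 × 0.707) = 0.122766
regime bands: climb J<0.6259 | cruise [0.6259, 1.2518) | windmill J≥1.2518
J = 0.1228 → climb

J = 0.1228, regime = climb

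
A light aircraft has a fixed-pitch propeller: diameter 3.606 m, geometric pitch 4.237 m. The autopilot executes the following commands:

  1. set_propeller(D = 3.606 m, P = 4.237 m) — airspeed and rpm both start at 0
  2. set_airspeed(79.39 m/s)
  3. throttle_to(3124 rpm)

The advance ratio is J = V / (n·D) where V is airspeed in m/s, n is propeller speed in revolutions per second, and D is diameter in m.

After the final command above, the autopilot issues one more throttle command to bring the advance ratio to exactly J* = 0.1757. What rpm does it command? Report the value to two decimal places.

rpm = 7518.30

set_propeller: D = 3.606 m, P = 4.237 m (p = P/D = 1.174986); state ← (V=0, rpm=0)
set_airspeed(79.39): V ← 79.39 m/s
throttle_to(3124): rpm ← 3124
final state: V = 79.39 m/s, rpm = 3124 → n = rpm/60 = 52.066667 rev/s
target J* = 0.1757; solve J* = V/(n·D) for n: n = V/(J*·D) = 79.39/(0.1757 × 3.606) = 125.304976 rev/s
rpm = 60·n = 7518.298567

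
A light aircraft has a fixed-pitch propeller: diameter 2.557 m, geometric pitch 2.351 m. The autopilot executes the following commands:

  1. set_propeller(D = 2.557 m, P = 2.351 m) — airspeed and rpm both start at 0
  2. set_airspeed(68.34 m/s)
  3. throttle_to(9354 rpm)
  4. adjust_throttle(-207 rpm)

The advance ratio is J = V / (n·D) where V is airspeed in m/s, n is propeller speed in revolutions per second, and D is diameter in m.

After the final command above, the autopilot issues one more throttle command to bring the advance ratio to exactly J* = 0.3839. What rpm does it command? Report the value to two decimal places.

set_propeller: D = 2.557 m, P = 2.351 m (p = P/D = 0.919437); state ← (V=0, rpm=0)
set_airspeed(68.34): V ← 68.34 m/s
throttle_to(9354): rpm ← 9354
adjust_throttle(-207): rpm ← 9354 -207 = 9147
final state: V = 68.34 m/s, rpm = 9147 → n = rpm/60 = 152.450000 rev/s
target J* = 0.3839; solve J* = V/(n·D) for n: n = V/(J*·D) = 68.34/(0.3839 × 2.557) = 69.618736 rev/s
rpm = 60·n = 4177.124163

rpm = 4177.12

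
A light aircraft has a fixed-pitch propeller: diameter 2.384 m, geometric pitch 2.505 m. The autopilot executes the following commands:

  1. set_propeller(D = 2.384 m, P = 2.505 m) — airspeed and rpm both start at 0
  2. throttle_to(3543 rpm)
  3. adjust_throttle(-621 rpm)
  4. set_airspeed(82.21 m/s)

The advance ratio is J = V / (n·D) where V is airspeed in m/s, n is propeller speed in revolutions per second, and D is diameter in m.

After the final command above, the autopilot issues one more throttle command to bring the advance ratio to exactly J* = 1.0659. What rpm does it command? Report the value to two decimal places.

rpm = 1941.12

set_propeller: D = 2.384 m, P = 2.505 m (p = P/D = 1.050755); state ← (V=0, rpm=0)
throttle_to(3543): rpm ← 3543
adjust_throttle(-621): rpm ← 3543 -621 = 2922
set_airspeed(82.21): V ← 82.21 m/s
final state: V = 82.21 m/s, rpm = 2922 → n = rpm/60 = 48.700000 rev/s
target J* = 1.0659; solve J* = V/(n·D) for n: n = V/(J*·D) = 82.21/(1.0659 × 2.384) = 32.352060 rev/s
rpm = 60·n = 1941.123580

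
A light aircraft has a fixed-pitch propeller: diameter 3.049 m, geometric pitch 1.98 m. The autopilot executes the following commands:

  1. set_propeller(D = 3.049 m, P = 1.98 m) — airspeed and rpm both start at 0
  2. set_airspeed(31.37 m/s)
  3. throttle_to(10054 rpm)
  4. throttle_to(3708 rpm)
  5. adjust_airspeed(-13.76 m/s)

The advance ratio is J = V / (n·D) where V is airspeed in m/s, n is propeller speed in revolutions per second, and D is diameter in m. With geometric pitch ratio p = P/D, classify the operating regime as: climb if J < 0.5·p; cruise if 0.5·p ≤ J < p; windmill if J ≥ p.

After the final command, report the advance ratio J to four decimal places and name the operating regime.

J = 0.0935, regime = climb

set_propeller: D = 3.049 m, P = 1.98 m (p = P/D = 0.649393); state ← (V=0, rpm=0)
set_airspeed(31.37): V ← 31.37 m/s
throttle_to(10054): rpm ← 10054
throttle_to(3708): rpm ← 3708
adjust_airspeed(-13.76): V ← 31.37 -13.76 = 17.61 m/s
final state: V = 17.61 m/s, rpm = 3708 → n = rpm/60 = 61.800000 rev/s
J = V / (n·D) = 17.61 / (61.800000 × 3.049) = 0.093457
regime bands: climb J<0.3247 | cruise [0.3247, 0.6494) | windmill J≥0.6494
J = 0.0935 → climb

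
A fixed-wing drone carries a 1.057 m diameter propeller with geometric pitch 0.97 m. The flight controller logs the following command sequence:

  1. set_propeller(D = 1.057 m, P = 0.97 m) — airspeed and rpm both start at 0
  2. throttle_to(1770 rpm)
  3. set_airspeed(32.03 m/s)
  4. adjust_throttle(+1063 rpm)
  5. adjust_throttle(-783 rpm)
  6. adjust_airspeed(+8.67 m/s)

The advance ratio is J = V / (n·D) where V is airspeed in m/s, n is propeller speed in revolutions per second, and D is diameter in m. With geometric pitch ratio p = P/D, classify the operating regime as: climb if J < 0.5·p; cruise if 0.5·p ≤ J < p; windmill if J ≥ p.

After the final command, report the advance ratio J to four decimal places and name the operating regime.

J = 1.1270, regime = windmill

set_propeller: D = 1.057 m, P = 0.97 m (p = P/D = 0.917692); state ← (V=0, rpm=0)
throttle_to(1770): rpm ← 1770
set_airspeed(32.03): V ← 32.03 m/s
adjust_throttle(+1063): rpm ← 1770 +1063 = 2833
adjust_throttle(-783): rpm ← 2833 -783 = 2050
adjust_airspeed(+8.67): V ← 32.03 +8.67 = 40.7 m/s
final state: V = 40.7 m/s, rpm = 2050 → n = rpm/60 = 34.166667 rev/s
J = V / (n·D) = 40.7 / (34.166667 × 1.057) = 1.126982
regime bands: climb J<0.4588 | cruise [0.4588, 0.9177) | windmill J≥0.9177
J = 1.1270 → windmill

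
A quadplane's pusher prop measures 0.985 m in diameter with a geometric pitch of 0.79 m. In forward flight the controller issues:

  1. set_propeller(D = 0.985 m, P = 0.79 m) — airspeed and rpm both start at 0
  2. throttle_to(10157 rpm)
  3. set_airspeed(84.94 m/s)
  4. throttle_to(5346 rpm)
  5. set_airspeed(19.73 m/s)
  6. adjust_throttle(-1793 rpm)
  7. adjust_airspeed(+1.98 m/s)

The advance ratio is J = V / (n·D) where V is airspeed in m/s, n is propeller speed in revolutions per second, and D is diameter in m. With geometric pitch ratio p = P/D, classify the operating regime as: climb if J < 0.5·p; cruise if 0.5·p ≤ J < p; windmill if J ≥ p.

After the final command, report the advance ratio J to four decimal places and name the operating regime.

J = 0.3722, regime = climb

set_propeller: D = 0.985 m, P = 0.79 m (p = P/D = 0.802030); state ← (V=0, rpm=0)
throttle_to(10157): rpm ← 10157
set_airspeed(84.94): V ← 84.94 m/s
throttle_to(5346): rpm ← 5346
set_airspeed(19.73): V ← 19.73 m/s
adjust_throttle(-1793): rpm ← 5346 -1793 = 3553
adjust_airspeed(+1.98): V ← 19.73 +1.98 = 21.71 m/s
final state: V = 21.71 m/s, rpm = 3553 → n = rpm/60 = 59.216667 rev/s
J = V / (n·D) = 21.71 / (59.216667 × 0.985) = 0.372203
regime bands: climb J<0.4010 | cruise [0.4010, 0.8020) | windmill J≥0.8020
J = 0.3722 → climb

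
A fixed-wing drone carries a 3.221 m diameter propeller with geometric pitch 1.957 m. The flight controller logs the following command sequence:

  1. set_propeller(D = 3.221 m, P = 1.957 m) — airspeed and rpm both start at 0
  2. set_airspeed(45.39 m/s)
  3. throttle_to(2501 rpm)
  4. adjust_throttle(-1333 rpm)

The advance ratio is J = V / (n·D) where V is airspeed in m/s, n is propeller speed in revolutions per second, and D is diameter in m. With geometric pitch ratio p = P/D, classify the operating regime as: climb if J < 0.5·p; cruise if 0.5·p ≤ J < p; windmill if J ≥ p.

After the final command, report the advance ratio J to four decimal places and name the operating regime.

J = 0.7239, regime = windmill

set_propeller: D = 3.221 m, P = 1.957 m (p = P/D = 0.607575); state ← (V=0, rpm=0)
set_airspeed(45.39): V ← 45.39 m/s
throttle_to(2501): rpm ← 2501
adjust_throttle(-1333): rpm ← 2501 -1333 = 1168
final state: V = 45.39 m/s, rpm = 1168 → n = rpm/60 = 19.466667 rev/s
J = V / (n·D) = 45.39 / (19.466667 × 3.221) = 0.723899
regime bands: climb J<0.3038 | cruise [0.3038, 0.6076) | windmill J≥0.6076
J = 0.7239 → windmill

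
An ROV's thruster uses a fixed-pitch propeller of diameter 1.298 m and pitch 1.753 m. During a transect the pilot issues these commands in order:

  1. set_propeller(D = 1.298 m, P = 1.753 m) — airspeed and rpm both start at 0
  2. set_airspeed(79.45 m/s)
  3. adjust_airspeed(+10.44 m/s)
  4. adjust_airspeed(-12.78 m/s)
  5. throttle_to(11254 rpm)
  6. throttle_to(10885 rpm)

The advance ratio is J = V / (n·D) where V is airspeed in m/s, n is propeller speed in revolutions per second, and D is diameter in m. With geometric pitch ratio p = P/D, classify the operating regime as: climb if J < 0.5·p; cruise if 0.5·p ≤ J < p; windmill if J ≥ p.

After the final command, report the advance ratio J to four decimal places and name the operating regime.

set_propeller: D = 1.298 m, P = 1.753 m (p = P/D = 1.350539); state ← (V=0, rpm=0)
set_airspeed(79.45): V ← 79.45 m/s
adjust_airspeed(+10.44): V ← 79.45 +10.44 = 89.89 m/s
adjust_airspeed(-12.78): V ← 89.89 -12.78 = 77.11 m/s
throttle_to(11254): rpm ← 11254
throttle_to(10885): rpm ← 10885
final state: V = 77.11 m/s, rpm = 10885 → n = rpm/60 = 181.416667 rev/s
J = V / (n·D) = 77.11 / (181.416667 × 1.298) = 0.327460
regime bands: climb J<0.6753 | cruise [0.6753, 1.3505) | windmill J≥1.3505
J = 0.3275 → climb

J = 0.3275, regime = climb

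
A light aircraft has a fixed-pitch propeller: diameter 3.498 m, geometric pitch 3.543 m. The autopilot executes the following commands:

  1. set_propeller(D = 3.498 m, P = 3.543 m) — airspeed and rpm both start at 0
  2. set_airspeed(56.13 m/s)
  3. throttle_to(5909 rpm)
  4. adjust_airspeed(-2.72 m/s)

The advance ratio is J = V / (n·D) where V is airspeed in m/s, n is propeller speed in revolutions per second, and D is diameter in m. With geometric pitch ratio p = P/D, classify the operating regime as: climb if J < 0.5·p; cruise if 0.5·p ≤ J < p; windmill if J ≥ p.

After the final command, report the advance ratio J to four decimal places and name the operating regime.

set_propeller: D = 3.498 m, P = 3.543 m (p = P/D = 1.012864); state ← (V=0, rpm=0)
set_airspeed(56.13): V ← 56.13 m/s
throttle_to(5909): rpm ← 5909
adjust_airspeed(-2.72): V ← 56.13 -2.72 = 53.41 m/s
final state: V = 53.41 m/s, rpm = 5909 → n = rpm/60 = 98.483333 rev/s
J = V / (n·D) = 53.41 / (98.483333 × 3.498) = 0.155039
regime bands: climb J<0.5064 | cruise [0.5064, 1.0129) | windmill J≥1.0129
J = 0.1550 → climb

J = 0.1550, regime = climb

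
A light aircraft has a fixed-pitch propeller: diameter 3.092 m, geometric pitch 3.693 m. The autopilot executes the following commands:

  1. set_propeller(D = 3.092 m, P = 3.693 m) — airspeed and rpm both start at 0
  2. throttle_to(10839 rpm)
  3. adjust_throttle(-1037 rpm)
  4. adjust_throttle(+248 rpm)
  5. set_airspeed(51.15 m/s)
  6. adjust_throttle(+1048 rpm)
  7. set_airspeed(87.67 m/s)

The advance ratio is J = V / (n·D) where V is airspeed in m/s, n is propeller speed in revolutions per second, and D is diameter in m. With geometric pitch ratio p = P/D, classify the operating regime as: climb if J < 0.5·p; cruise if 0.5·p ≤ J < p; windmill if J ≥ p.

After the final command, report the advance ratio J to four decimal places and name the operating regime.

J = 0.1533, regime = climb

set_propeller: D = 3.092 m, P = 3.693 m (p = P/D = 1.194373); state ← (V=0, rpm=0)
throttle_to(10839): rpm ← 10839
adjust_throttle(-1037): rpm ← 10839 -1037 = 9802
adjust_throttle(+248): rpm ← 9802 +248 = 10050
set_airspeed(51.15): V ← 51.15 m/s
adjust_throttle(+1048): rpm ← 10050 +1048 = 11098
set_airspeed(87.67): V ← 87.67 m/s
final state: V = 87.67 m/s, rpm = 11098 → n = rpm/60 = 184.966667 rev/s
J = V / (n·D) = 87.67 / (184.966667 × 3.092) = 0.153291
regime bands: climb J<0.5972 | cruise [0.5972, 1.1944) | windmill J≥1.1944
J = 0.1533 → climb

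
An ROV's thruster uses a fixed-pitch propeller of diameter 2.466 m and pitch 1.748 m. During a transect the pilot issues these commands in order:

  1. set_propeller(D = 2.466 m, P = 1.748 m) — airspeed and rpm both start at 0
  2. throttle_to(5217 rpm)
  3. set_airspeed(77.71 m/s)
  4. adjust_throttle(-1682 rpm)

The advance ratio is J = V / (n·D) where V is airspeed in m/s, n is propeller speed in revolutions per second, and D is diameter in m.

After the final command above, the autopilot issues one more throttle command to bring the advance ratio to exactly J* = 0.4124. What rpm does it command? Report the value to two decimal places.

set_propeller: D = 2.466 m, P = 1.748 m (p = P/D = 0.708840); state ← (V=0, rpm=0)
throttle_to(5217): rpm ← 5217
set_airspeed(77.71): V ← 77.71 m/s
adjust_throttle(-1682): rpm ← 5217 -1682 = 3535
final state: V = 77.71 m/s, rpm = 3535 → n = rpm/60 = 58.916667 rev/s
target J* = 0.4124; solve J* = V/(n·D) for n: n = V/(J*·D) = 77.71/(0.4124 × 2.466) = 76.412636 rev/s
rpm = 60·n = 4584.758142

rpm = 4584.76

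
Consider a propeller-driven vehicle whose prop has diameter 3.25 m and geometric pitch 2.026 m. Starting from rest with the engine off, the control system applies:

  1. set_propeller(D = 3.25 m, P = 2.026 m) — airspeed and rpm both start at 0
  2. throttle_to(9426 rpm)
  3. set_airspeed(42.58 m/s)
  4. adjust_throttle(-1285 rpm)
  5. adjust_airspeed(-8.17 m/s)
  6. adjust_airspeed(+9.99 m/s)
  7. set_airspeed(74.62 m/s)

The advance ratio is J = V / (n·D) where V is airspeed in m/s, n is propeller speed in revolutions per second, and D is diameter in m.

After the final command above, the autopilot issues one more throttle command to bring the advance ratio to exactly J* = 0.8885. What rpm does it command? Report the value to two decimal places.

rpm = 1550.48

set_propeller: D = 3.25 m, P = 2.026 m (p = P/D = 0.623385); state ← (V=0, rpm=0)
throttle_to(9426): rpm ← 9426
set_airspeed(42.58): V ← 42.58 m/s
adjust_throttle(-1285): rpm ← 9426 -1285 = 8141
adjust_airspeed(-8.17): V ← 42.58 -8.17 = 34.41 m/s
adjust_airspeed(+9.99): V ← 34.41 +9.99 = 44.4 m/s
set_airspeed(74.62): V ← 74.62 m/s
final state: V = 74.62 m/s, rpm = 8141 → n = rpm/60 = 135.683333 rev/s
target J* = 0.8885; solve J* = V/(n·D) for n: n = V/(J*·D) = 74.62/(0.8885 × 3.25) = 25.841306 rev/s
rpm = 60·n = 1550.478334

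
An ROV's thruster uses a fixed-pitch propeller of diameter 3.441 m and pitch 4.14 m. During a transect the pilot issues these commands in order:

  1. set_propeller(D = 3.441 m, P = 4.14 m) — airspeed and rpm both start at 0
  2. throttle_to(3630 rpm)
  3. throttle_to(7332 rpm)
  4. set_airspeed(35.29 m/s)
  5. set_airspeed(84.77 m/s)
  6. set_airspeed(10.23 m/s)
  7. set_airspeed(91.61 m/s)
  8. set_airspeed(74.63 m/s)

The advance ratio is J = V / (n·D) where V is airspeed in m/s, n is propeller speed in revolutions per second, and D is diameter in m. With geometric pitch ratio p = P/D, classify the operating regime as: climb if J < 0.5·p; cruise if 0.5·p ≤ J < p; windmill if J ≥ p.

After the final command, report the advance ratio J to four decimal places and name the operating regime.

J = 0.1775, regime = climb

set_propeller: D = 3.441 m, P = 4.14 m (p = P/D = 1.203139); state ← (V=0, rpm=0)
throttle_to(3630): rpm ← 3630
throttle_to(7332): rpm ← 7332
set_airspeed(35.29): V ← 35.29 m/s
set_airspeed(84.77): V ← 84.77 m/s
set_airspeed(10.23): V ← 10.23 m/s
set_airspeed(91.61): V ← 91.61 m/s
set_airspeed(74.63): V ← 74.63 m/s
final state: V = 74.63 m/s, rpm = 7332 → n = rpm/60 = 122.200000 rev/s
J = V / (n·D) = 74.63 / (122.200000 × 3.441) = 0.177483
regime bands: climb J<0.6016 | cruise [0.6016, 1.2031) | windmill J≥1.2031
J = 0.1775 → climb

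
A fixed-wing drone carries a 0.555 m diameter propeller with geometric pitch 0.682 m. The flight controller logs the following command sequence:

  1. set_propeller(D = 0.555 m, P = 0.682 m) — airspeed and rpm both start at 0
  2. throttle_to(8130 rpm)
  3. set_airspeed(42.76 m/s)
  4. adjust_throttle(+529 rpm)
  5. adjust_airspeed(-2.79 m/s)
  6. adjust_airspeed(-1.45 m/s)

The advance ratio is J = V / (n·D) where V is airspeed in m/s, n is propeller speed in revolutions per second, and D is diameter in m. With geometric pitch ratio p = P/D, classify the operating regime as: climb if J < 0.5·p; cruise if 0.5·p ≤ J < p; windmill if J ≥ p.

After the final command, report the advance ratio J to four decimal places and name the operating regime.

set_propeller: D = 0.555 m, P = 0.682 m (p = P/D = 1.228829); state ← (V=0, rpm=0)
throttle_to(8130): rpm ← 8130
set_airspeed(42.76): V ← 42.76 m/s
adjust_throttle(+529): rpm ← 8130 +529 = 8659
adjust_airspeed(-2.79): V ← 42.76 -2.79 = 39.97 m/s
adjust_airspeed(-1.45): V ← 39.97 -1.45 = 38.52 m/s
final state: V = 38.52 m/s, rpm = 8659 → n = rpm/60 = 144.316667 rev/s
J = V / (n·D) = 38.52 / (144.316667 × 0.555) = 0.480924
regime bands: climb J<0.6144 | cruise [0.6144, 1.2288) | windmill J≥1.2288
J = 0.4809 → climb

J = 0.4809, regime = climb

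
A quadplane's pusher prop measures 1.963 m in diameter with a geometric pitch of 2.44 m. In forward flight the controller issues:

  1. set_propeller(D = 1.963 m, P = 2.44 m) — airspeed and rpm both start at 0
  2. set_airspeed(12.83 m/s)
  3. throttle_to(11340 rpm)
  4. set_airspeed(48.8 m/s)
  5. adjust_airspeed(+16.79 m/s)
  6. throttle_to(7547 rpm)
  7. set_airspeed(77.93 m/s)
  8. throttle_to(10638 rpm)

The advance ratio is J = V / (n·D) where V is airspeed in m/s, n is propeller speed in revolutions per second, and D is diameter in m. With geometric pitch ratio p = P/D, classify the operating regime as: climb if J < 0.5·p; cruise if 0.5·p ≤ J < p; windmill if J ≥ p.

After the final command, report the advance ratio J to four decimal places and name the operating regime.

set_propeller: D = 1.963 m, P = 2.44 m (p = P/D = 1.242995); state ← (V=0, rpm=0)
set_airspeed(12.83): V ← 12.83 m/s
throttle_to(11340): rpm ← 11340
set_airspeed(48.8): V ← 48.8 m/s
adjust_airspeed(+16.79): V ← 48.8 +16.79 = 65.59 m/s
throttle_to(7547): rpm ← 7547
set_airspeed(77.93): V ← 77.93 m/s
throttle_to(10638): rpm ← 10638
final state: V = 77.93 m/s, rpm = 10638 → n = rpm/60 = 177.300000 rev/s
J = V / (n·D) = 77.93 / (177.300000 × 1.963) = 0.223911
regime bands: climb J<0.6215 | cruise [0.6215, 1.2430) | windmill J≥1.2430
J = 0.2239 → climb

J = 0.2239, regime = climb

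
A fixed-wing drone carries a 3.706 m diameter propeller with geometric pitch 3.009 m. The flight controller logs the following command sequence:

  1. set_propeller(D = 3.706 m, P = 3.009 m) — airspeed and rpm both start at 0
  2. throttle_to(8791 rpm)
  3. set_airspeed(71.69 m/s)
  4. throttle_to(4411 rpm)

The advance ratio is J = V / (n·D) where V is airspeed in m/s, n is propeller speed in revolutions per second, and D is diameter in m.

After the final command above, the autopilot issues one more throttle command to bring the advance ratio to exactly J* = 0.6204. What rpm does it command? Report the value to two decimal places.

rpm = 1870.82

set_propeller: D = 3.706 m, P = 3.009 m (p = P/D = 0.811927); state ← (V=0, rpm=0)
throttle_to(8791): rpm ← 8791
set_airspeed(71.69): V ← 71.69 m/s
throttle_to(4411): rpm ← 4411
final state: V = 71.69 m/s, rpm = 4411 → n = rpm/60 = 73.516667 rev/s
target J* = 0.6204; solve J* = V/(n·D) for n: n = V/(J*·D) = 71.69/(0.6204 × 3.706) = 31.180378 rev/s
rpm = 60·n = 1870.822682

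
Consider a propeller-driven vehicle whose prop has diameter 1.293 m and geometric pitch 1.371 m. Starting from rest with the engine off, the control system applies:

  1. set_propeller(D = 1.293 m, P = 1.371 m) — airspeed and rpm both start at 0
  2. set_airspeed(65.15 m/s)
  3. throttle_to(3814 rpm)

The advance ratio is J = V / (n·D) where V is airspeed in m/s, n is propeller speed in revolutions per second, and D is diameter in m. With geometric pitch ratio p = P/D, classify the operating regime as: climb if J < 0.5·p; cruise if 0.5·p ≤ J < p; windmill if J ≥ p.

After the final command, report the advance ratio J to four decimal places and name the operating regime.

J = 0.7927, regime = cruise

set_propeller: D = 1.293 m, P = 1.371 m (p = P/D = 1.060325); state ← (V=0, rpm=0)
set_airspeed(65.15): V ← 65.15 m/s
throttle_to(3814): rpm ← 3814
final state: V = 65.15 m/s, rpm = 3814 → n = rpm/60 = 63.566667 rev/s
J = V / (n·D) = 65.15 / (63.566667 × 1.293) = 0.792659
regime bands: climb J<0.5302 | cruise [0.5302, 1.0603) | windmill J≥1.0603
J = 0.7927 → cruise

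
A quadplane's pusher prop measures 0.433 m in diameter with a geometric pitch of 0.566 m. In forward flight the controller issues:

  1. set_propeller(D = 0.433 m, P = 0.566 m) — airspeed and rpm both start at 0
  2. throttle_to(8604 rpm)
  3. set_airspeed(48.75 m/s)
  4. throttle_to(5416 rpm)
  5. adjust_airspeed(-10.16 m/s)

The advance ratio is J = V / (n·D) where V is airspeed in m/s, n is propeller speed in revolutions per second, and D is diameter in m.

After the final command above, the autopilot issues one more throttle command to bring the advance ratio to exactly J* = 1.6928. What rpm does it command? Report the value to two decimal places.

set_propeller: D = 0.433 m, P = 0.566 m (p = P/D = 1.307159); state ← (V=0, rpm=0)
throttle_to(8604): rpm ← 8604
set_airspeed(48.75): V ← 48.75 m/s
throttle_to(5416): rpm ← 5416
adjust_airspeed(-10.16): V ← 48.75 -10.16 = 38.59 m/s
final state: V = 38.59 m/s, rpm = 5416 → n = rpm/60 = 90.266667 rev/s
target J* = 1.6928; solve J* = V/(n·D) for n: n = V/(J*·D) = 38.59/(1.6928 × 0.433) = 52.647922 rev/s
rpm = 60·n = 3158.875302

rpm = 3158.88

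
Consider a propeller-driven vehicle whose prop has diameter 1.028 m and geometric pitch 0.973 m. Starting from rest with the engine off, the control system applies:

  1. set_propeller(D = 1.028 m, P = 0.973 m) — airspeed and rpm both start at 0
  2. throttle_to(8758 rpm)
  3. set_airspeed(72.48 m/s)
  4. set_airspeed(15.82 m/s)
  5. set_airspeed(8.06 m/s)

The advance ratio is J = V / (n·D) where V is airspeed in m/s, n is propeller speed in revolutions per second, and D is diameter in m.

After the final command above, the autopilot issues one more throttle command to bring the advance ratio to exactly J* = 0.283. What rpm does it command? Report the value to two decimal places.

rpm = 1662.29

set_propeller: D = 1.028 m, P = 0.973 m (p = P/D = 0.946498); state ← (V=0, rpm=0)
throttle_to(8758): rpm ← 8758
set_airspeed(72.48): V ← 72.48 m/s
set_airspeed(15.82): V ← 15.82 m/s
set_airspeed(8.06): V ← 8.06 m/s
final state: V = 8.06 m/s, rpm = 8758 → n = rpm/60 = 145.966667 rev/s
target J* = 0.283; solve J* = V/(n·D) for n: n = V/(J*·D) = 8.06/(0.283 × 1.028) = 27.704830 rev/s
rpm = 60·n = 1662.289808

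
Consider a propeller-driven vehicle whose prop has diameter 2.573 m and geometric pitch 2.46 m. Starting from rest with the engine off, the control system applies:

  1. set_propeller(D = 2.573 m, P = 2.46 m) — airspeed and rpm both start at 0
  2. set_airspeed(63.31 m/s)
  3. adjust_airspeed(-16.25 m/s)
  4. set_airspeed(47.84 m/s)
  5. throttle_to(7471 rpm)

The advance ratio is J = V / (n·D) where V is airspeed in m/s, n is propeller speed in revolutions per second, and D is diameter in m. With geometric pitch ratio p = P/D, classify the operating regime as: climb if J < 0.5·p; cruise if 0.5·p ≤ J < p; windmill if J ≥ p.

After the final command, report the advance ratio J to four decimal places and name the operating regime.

set_propeller: D = 2.573 m, P = 2.46 m (p = P/D = 0.956082); state ← (V=0, rpm=0)
set_airspeed(63.31): V ← 63.31 m/s
adjust_airspeed(-16.25): V ← 63.31 -16.25 = 47.06 m/s
set_airspeed(47.84): V ← 47.84 m/s
throttle_to(7471): rpm ← 7471
final state: V = 47.84 m/s, rpm = 7471 → n = rpm/60 = 124.516667 rev/s
J = V / (n·D) = 47.84 / (124.516667 × 2.573) = 0.149322
regime bands: climb J<0.4780 | cruise [0.4780, 0.9561) | windmill J≥0.9561
J = 0.1493 → climb

J = 0.1493, regime = climb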